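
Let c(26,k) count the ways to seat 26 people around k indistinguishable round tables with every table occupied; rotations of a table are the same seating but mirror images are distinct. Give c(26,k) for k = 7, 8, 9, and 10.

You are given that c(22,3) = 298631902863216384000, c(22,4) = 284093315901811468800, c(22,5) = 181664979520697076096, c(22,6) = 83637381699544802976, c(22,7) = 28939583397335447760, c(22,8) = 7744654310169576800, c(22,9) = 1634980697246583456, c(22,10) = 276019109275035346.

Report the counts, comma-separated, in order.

13746468217967926978680000, 4144457803247115877036800, 1001369304512841374110000, 196928100451110820242880

[23] T[23,4]:22*284093315901811468800+298631902863216384000=6548684852703068697600 · T[23,5]:22*181664979520697076096+284093315901811468800=4280722865357147142912 · T[23,6]:22*83637381699544802976+181664979520697076096=2021687376910682741568 · T[23,7]:22*28939583397335447760+83637381699544802976=720308216440924653696 · T[23,8]:22*7744654310169576800+28939583397335447760=199321978221066137360 · T[23,9]:22*1634980697246583456+7744654310169576800=43714229649594412832 · T[23,10]:22*276019109275035346+1634980697246583456=7707401101297361068
[24] T[24,5]:23*4280722865357147142912+6548684852703068697600=105005310755917452984576 · T[24,6]:23*2021687376910682741568+4280722865357147142912=50779532534302850198976 · T[24,7]:23*720308216440924653696+2021687376910682741568=18588776355051949776576 · T[24,8]:23*199321978221066137360+720308216440924653696=5304713715525445812976 · T[24,9]:23*43714229649594412832+199321978221066137360=1204749260161737632496 · T[24,10]:23*7707401101297361068+43714229649594412832=220984454979433717396
[25] T[25,6]:24*50779532534302850198976+105005310755917452984576=1323714091579185857760000 · T[25,7]:24*18588776355051949776576+50779532534302850198976=496910165055549644836800 · T[25,8]:24*5304713715525445812976+18588776355051949776576=145901905527662649288000 · T[25,9]:24*1204749260161737632496+5304713715525445812976=34218695959407148992880 · T[25,10]:24*220984454979433717396+1204749260161737632496=6508376179668146850000
[26] T[26,7]:25*496910165055549644836800+1323714091579185857760000=13746468217967926978680000 · T[26,8]:25*145901905527662649288000+496910165055549644836800=4144457803247115877036800 · T[26,9]:25*34218695959407148992880+145901905527662649288000=1001369304512841374110000 · T[26,10]:25*6508376179668146850000+34218695959407148992880=196928100451110820242880
Read c(26,7) = 13746468217967926978680000, c(26,8) = 4144457803247115877036800, c(26,9) = 1001369304512841374110000, c(26,10) = 196928100451110820242880.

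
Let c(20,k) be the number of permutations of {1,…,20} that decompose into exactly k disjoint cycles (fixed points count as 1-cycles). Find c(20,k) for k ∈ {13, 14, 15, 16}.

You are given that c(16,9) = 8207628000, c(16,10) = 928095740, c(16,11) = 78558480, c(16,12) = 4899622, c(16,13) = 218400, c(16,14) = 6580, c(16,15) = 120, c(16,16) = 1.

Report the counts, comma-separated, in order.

342252511900, 20692933630, 973941900, 34916946

r17: T_17,10=16×928095740+8207628000=23057159840; T_17,11=16×78558480+928095740=2185031420; T_17,12=16×4899622+78558480=156952432; T_17,13=16×218400+4899622=8394022; T_17,14=16×6580+218400=323680; T_17,15=16×120+6580=8500; T_17,16=16×1+120=136
r18: T_18,11=17×2185031420+23057159840=60202693980; T_18,12=17×156952432+2185031420=4853222764; T_18,13=17×8394022+156952432=299650806; T_18,14=17×323680+8394022=13896582; T_18,15=17×8500+323680=468180; T_18,16=17×136+8500=10812
r19: T_19,12=18×4853222764+60202693980=147560703732; T_19,13=18×299650806+4853222764=10246937272; T_19,14=18×13896582+299650806=549789282; T_19,15=18×468180+13896582=22323822; T_19,16=18×10812+468180=662796
r20: T_20,13=19×10246937272+147560703732=342252511900; T_20,14=19×549789282+10246937272=20692933630; T_20,15=19×22323822+549789282=973941900; T_20,16=19×662796+22323822=34916946
Read c(20,13) = 342252511900, c(20,14) = 20692933630, c(20,15) = 973941900, c(20,16) = 34916946.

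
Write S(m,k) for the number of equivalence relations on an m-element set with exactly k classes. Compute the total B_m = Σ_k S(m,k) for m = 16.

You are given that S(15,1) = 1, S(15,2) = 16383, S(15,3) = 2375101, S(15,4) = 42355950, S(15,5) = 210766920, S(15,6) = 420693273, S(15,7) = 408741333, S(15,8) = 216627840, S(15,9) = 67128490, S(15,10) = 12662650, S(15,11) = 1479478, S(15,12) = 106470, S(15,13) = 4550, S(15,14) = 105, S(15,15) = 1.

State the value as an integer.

10480142147

[16] T[16,1]:1*1+0=1 · T[16,2]:2*16383+1=32767 · T[16,3]:3*2375101+16383=7141686 · T[16,4]:4*42355950+2375101=171798901 · T[16,5]:5*210766920+42355950=1096190550 · T[16,6]:6*420693273+210766920=2734926558 · T[16,7]:7*408741333+420693273=3281882604 · T[16,8]:8*216627840+408741333=2141764053 · T[16,9]:9*67128490+216627840=820784250 · T[16,10]:10*12662650+67128490=193754990 · T[16,11]:11*1479478+12662650=28936908 · T[16,12]:12*106470+1479478=2757118 · T[16,13]:13*4550+106470=165620 · T[16,14]:14*105+4550=6020 · T[16,15]:15*1+105=120 · T[16,16]:16*0+1=1
B_16 = ΣS(16,k) = 1+32767+7141686+171798901+1096190550+2734926558+3281882604+2141764053+820784250+193754990+28936908+2757118+165620+6020+120+1 = 10480142147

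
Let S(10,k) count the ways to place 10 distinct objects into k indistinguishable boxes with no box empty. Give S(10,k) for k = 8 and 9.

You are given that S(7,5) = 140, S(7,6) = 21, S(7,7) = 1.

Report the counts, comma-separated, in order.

750, 45

r8: T_8,6=6×21+140=266; T_8,7=7×1+21=28; T_8,8=8×0+1=1
r9: T_9,7=7×28+266=462; T_9,8=8×1+28=36; T_9,9=9×0+1=1
r10: T_10,8=8×36+462=750; T_10,9=9×1+36=45
Read S(10,8) = 750, S(10,9) = 45.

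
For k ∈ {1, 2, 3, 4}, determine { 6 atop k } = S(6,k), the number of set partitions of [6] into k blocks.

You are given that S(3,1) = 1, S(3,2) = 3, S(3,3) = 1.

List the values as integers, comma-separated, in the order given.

1, 31, 90, 65

row 4: T[4][1]=1·1+0=1  T[4][2]=2·3+1=7  T[4][3]=3·1+3=6  T[4][4]=4·0+1=1
row 5: T[5][1]=1·1+0=1  T[5][2]=2·7+1=15  T[5][3]=3·6+7=25  T[5][4]=4·1+6=10
row 6: T[6][1]=1·1+0=1  T[6][2]=2·15+1=31  T[6][3]=3·25+15=90  T[6][4]=4·10+25=65
Read S(6,1) = 1, S(6,2) = 31, S(6,3) = 90, S(6,4) = 65.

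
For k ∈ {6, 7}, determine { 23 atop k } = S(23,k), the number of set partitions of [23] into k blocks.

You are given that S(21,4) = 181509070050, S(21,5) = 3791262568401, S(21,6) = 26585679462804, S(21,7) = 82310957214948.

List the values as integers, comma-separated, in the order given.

row 22: T[22][5]=5·3791262568401+181509070050=19137821912055  T[22][6]=6·26585679462804+3791262568401=163305339345225  T[22][7]=7·82310957214948+26585679462804=602762379967440
row 23: T[23][6]=6·163305339345225+19137821912055=998969857983405  T[23][7]=7·602762379967440+163305339345225=4382641999117305
Read S(23,6) = 998969857983405, S(23,7) = 4382641999117305.

998969857983405, 4382641999117305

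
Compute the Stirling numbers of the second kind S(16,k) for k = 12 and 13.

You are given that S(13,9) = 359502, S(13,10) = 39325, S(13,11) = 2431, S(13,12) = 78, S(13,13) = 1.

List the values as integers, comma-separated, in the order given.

row 14: T[14][10]=10·39325+359502=752752  T[14][11]=11·2431+39325=66066  T[14][12]=12·78+2431=3367  T[14][13]=13·1+78=91
row 15: T[15][11]=11·66066+752752=1479478  T[15][12]=12·3367+66066=106470  T[15][13]=13·91+3367=4550
row 16: T[16][12]=12·106470+1479478=2757118  T[16][13]=13·4550+106470=165620
Read S(16,12) = 2757118, S(16,13) = 165620.

2757118, 165620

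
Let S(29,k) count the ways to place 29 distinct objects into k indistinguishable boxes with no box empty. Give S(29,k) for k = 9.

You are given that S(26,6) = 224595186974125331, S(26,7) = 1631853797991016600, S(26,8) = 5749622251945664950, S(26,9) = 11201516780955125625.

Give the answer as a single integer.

9452962848327254398506

row 27: T[27][7]=7·1631853797991016600+224595186974125331=11647571772911241531  T[27][8]=8·5749622251945664950+1631853797991016600=47628831813556336200  T[27][9]=9·11201516780955125625+5749622251945664950=106563273280541795575
row 28: T[28][8]=8·47628831813556336200+11647571772911241531=392678226281361931131  T[28][9]=9·106563273280541795575+47628831813556336200=1006698291338432496375
row 29: T[29][9]=9·1006698291338432496375+392678226281361931131=9452962848327254398506
Read S(29,9) = 9452962848327254398506.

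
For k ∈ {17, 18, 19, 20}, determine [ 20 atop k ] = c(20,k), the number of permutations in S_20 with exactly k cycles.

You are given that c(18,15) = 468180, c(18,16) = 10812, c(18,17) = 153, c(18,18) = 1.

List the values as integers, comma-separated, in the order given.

r19: T_19,16=18×10812+468180=662796; T_19,17=18×153+10812=13566; T_19,18=18×1+153=171; T_19,19=18×0+1=1
r20: T_20,17=19×13566+662796=920550; T_20,18=19×171+13566=16815; T_20,19=19×1+171=190; T_20,20=19×0+1=1
Read c(20,17) = 920550, c(20,18) = 16815, c(20,19) = 190, c(20,20) = 1.

920550, 16815, 190, 1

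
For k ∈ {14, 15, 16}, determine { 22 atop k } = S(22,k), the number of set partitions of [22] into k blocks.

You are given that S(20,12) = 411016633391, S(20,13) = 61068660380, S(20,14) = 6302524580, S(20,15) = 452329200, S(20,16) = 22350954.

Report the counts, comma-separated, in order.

3295165281331, 345615943200, 26046574004

i=21: T(21,13)=411016633391+13·61068660380=1204909218331 | T(21,14)=61068660380+14·6302524580=149304004500 | T(21,15)=6302524580+15·452329200=13087462580 | T(21,16)=452329200+16·22350954=809944464
i=22: T(22,14)=1204909218331+14·149304004500=3295165281331 | T(22,15)=149304004500+15·13087462580=345615943200 | T(22,16)=13087462580+16·809944464=26046574004
Read S(22,14) = 3295165281331, S(22,15) = 345615943200, S(22,16) = 26046574004.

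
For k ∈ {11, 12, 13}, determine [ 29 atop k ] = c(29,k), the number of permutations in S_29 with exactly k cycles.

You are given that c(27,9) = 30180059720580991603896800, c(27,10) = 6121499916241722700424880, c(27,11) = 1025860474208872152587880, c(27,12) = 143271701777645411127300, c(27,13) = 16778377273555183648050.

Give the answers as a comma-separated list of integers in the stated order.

1142413073615783087483702480, 170857232541629621904997080, 21590257290787088602515180

@28  (28,10):6121499916241722700424880·27+30180059720580991603896800→195460557459107504515368560, (28,11):1025860474208872152587880·27+6121499916241722700424880→33819732719881270820297640, (28,12):143271701777645411127300·27+1025860474208872152587880→4894196422205298253024980, (28,13):16778377273555183648050·27+143271701777645411127300→596287888163635369624650
@29  (29,11):33819732719881270820297640·28+195460557459107504515368560→1142413073615783087483702480, (29,12):4894196422205298253024980·28+33819732719881270820297640→170857232541629621904997080, (29,13):596287888163635369624650·28+4894196422205298253024980→21590257290787088602515180
Read c(29,11) = 1142413073615783087483702480, c(29,12) = 170857232541629621904997080, c(29,13) = 21590257290787088602515180.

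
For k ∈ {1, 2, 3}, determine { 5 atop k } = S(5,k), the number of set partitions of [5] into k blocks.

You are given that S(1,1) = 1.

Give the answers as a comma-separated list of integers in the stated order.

r2: T_2,1=1×1+0=1; T_2,2=2×0+1=1
r3: T_3,1=1×1+0=1; T_3,2=2×1+1=3; T_3,3=3×0+1=1
r4: T_4,1=1×1+0=1; T_4,2=2×3+1=7; T_4,3=3×1+3=6
r5: T_5,1=1×1+0=1; T_5,2=2×7+1=15; T_5,3=3×6+7=25
Read S(5,1) = 1, S(5,2) = 15, S(5,3) = 25.

1, 15, 25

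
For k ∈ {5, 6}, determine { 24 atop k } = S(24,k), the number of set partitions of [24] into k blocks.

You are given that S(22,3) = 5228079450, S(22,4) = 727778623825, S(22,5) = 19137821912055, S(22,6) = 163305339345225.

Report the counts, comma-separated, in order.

485000783495250, 6090236036084530

[23] T[23,4]:4*727778623825+5228079450=2916342574750 · T[23,5]:5*19137821912055+727778623825=96416888184100 · T[23,6]:6*163305339345225+19137821912055=998969857983405
[24] T[24,5]:5*96416888184100+2916342574750=485000783495250 · T[24,6]:6*998969857983405+96416888184100=6090236036084530
Read S(24,5) = 485000783495250, S(24,6) = 6090236036084530.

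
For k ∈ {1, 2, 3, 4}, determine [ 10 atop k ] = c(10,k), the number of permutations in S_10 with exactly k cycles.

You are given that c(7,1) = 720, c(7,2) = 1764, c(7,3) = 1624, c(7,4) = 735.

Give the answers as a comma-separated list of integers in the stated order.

362880, 1026576, 1172700, 723680

i=8: T(8,1)=0+7·720=5040 | T(8,2)=720+7·1764=13068 | T(8,3)=1764+7·1624=13132 | T(8,4)=1624+7·735=6769
i=9: T(9,1)=0+8·5040=40320 | T(9,2)=5040+8·13068=109584 | T(9,3)=13068+8·13132=118124 | T(9,4)=13132+8·6769=67284
i=10: T(10,1)=0+9·40320=362880 | T(10,2)=40320+9·109584=1026576 | T(10,3)=109584+9·118124=1172700 | T(10,4)=118124+9·67284=723680
Read c(10,1) = 362880, c(10,2) = 1026576, c(10,3) = 1172700, c(10,4) = 723680.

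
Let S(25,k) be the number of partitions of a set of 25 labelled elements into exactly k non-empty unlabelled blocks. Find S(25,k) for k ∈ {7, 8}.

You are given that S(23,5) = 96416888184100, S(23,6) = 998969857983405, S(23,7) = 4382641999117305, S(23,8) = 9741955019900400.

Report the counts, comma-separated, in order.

@24  (24,6):998969857983405·6+96416888184100→6090236036084530, (24,7):4382641999117305·7+998969857983405→31677463851804540, (24,8):9741955019900400·8+4382641999117305→82318282158320505
@25  (25,7):31677463851804540·7+6090236036084530→227832482998716310, (25,8):82318282158320505·8+31677463851804540→690223721118368580
Read S(25,7) = 227832482998716310, S(25,8) = 690223721118368580.

227832482998716310, 690223721118368580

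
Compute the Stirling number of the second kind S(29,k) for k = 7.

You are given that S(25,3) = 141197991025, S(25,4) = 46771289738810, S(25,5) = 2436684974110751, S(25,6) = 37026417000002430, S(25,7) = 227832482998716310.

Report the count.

588469772213874823272

r26: T_26,4=4×46771289738810+141197991025=187226356946265; T_26,5=5×2436684974110751+46771289738810=12230196160292565; T_26,6=6×37026417000002430+2436684974110751=224595186974125331; T_26,7=7×227832482998716310+37026417000002430=1631853797991016600
r27: T_27,5=5×12230196160292565+187226356946265=61338207158409090; T_27,6=6×224595186974125331+12230196160292565=1359801318005044551; T_27,7=7×1631853797991016600+224595186974125331=11647571772911241531
r28: T_28,6=6×1359801318005044551+61338207158409090=8220146115188676396; T_28,7=7×11647571772911241531+1359801318005044551=82892803728383735268
r29: T_29,7=7×82892803728383735268+8220146115188676396=588469772213874823272
Read S(29,7) = 588469772213874823272.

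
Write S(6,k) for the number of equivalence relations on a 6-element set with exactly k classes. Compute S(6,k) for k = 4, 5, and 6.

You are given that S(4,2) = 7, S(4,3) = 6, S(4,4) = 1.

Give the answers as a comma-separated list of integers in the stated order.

65, 15, 1

r5: T_5,3=3×6+7=25; T_5,4=4×1+6=10; T_5,5=5×0+1=1
r6: T_6,4=4×10+25=65; T_6,5=5×1+10=15; T_6,6=6×0+1=1
Read S(6,4) = 65, S(6,5) = 15, S(6,6) = 1.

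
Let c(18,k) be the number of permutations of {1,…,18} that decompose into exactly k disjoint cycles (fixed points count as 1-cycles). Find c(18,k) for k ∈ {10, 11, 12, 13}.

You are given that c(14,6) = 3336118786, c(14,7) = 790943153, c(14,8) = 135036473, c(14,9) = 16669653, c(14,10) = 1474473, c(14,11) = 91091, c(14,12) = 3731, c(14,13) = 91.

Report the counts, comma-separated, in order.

[15] T[15,7]:14*790943153+3336118786=14409322928 · T[15,8]:14*135036473+790943153=2681453775 · T[15,9]:14*16669653+135036473=368411615 · T[15,10]:14*1474473+16669653=37312275 · T[15,11]:14*91091+1474473=2749747 · T[15,12]:14*3731+91091=143325 · T[15,13]:14*91+3731=5005
[16] T[16,8]:15*2681453775+14409322928=54631129553 · T[16,9]:15*368411615+2681453775=8207628000 · T[16,10]:15*37312275+368411615=928095740 · T[16,11]:15*2749747+37312275=78558480 · T[16,12]:15*143325+2749747=4899622 · T[16,13]:15*5005+143325=218400
[17] T[17,9]:16*8207628000+54631129553=185953177553 · T[17,10]:16*928095740+8207628000=23057159840 · T[17,11]:16*78558480+928095740=2185031420 · T[17,12]:16*4899622+78558480=156952432 · T[17,13]:16*218400+4899622=8394022
[18] T[18,10]:17*23057159840+185953177553=577924894833 · T[18,11]:17*2185031420+23057159840=60202693980 · T[18,12]:17*156952432+2185031420=4853222764 · T[18,13]:17*8394022+156952432=299650806
Read c(18,10) = 577924894833, c(18,11) = 60202693980, c(18,12) = 4853222764, c(18,13) = 299650806.

577924894833, 60202693980, 4853222764, 299650806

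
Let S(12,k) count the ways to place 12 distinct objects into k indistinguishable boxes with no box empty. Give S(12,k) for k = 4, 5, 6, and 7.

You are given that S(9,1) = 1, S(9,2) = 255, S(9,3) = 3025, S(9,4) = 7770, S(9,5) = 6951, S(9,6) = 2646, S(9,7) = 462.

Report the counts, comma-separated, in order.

[10] T[10,2]:2*255+1=511 · T[10,3]:3*3025+255=9330 · T[10,4]:4*7770+3025=34105 · T[10,5]:5*6951+7770=42525 · T[10,6]:6*2646+6951=22827 · T[10,7]:7*462+2646=5880
[11] T[11,3]:3*9330+511=28501 · T[11,4]:4*34105+9330=145750 · T[11,5]:5*42525+34105=246730 · T[11,6]:6*22827+42525=179487 · T[11,7]:7*5880+22827=63987
[12] T[12,4]:4*145750+28501=611501 · T[12,5]:5*246730+145750=1379400 · T[12,6]:6*179487+246730=1323652 · T[12,7]:7*63987+179487=627396
Read S(12,4) = 611501, S(12,5) = 1379400, S(12,6) = 1323652, S(12,7) = 627396.

611501, 1379400, 1323652, 627396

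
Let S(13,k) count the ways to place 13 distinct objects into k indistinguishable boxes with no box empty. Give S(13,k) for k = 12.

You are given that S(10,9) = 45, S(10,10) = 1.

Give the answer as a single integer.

r11: T_11,10=10×1+45=55; T_11,11=11×0+1=1
r12: T_12,11=11×1+55=66; T_12,12=12×0+1=1
r13: T_13,12=12×1+66=78
Read S(13,12) = 78.

78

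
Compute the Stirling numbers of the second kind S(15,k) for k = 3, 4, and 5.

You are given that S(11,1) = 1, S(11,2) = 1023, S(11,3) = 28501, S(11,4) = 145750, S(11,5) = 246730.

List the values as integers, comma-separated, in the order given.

row 12: T[12][1]=1·1+0=1  T[12][2]=2·1023+1=2047  T[12][3]=3·28501+1023=86526  T[12][4]=4·145750+28501=611501  T[12][5]=5·246730+145750=1379400
row 13: T[13][1]=1·1+0=1  T[13][2]=2·2047+1=4095  T[13][3]=3·86526+2047=261625  T[13][4]=4·611501+86526=2532530  T[13][5]=5·1379400+611501=7508501
row 14: T[14][2]=2·4095+1=8191  T[14][3]=3·261625+4095=788970  T[14][4]=4·2532530+261625=10391745  T[14][5]=5·7508501+2532530=40075035
row 15: T[15][3]=3·788970+8191=2375101  T[15][4]=4·10391745+788970=42355950  T[15][5]=5·40075035+10391745=210766920
Read S(15,3) = 2375101, S(15,4) = 42355950, S(15,5) = 210766920.

2375101, 42355950, 210766920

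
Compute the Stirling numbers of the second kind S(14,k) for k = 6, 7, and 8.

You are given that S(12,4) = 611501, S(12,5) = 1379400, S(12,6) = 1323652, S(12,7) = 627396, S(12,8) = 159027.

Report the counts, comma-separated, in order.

63436373, 49329280, 20912320

@13  (13,5):1379400·5+611501→7508501, (13,6):1323652·6+1379400→9321312, (13,7):627396·7+1323652→5715424, (13,8):159027·8+627396→1899612
@14  (14,6):9321312·6+7508501→63436373, (14,7):5715424·7+9321312→49329280, (14,8):1899612·8+5715424→20912320
Read S(14,6) = 63436373, S(14,7) = 49329280, S(14,8) = 20912320.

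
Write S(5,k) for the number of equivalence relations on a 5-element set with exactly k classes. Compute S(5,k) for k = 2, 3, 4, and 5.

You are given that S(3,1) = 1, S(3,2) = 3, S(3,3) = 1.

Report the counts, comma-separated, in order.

15, 25, 10, 1

r4: T_4,1=1×1+0=1; T_4,2=2×3+1=7; T_4,3=3×1+3=6; T_4,4=4×0+1=1
r5: T_5,2=2×7+1=15; T_5,3=3×6+7=25; T_5,4=4×1+6=10; T_5,5=5×0+1=1
Read S(5,2) = 15, S(5,3) = 25, S(5,4) = 10, S(5,5) = 1.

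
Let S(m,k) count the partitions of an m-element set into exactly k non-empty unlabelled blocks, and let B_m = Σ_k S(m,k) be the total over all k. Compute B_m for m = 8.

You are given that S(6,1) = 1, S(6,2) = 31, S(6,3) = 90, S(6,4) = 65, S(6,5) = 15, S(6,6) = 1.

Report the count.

i=7: T(7,1)=0+1·1=1 | T(7,2)=1+2·31=63 | T(7,3)=31+3·90=301 | T(7,4)=90+4·65=350 | T(7,5)=65+5·15=140 | T(7,6)=15+6·1=21 | T(7,7)=1+7·0=1
i=8: T(8,1)=0+1·1=1 | T(8,2)=1+2·63=127 | T(8,3)=63+3·301=966 | T(8,4)=301+4·350=1701 | T(8,5)=350+5·140=1050 | T(8,6)=140+6·21=266 | T(8,7)=21+7·1=28 | T(8,8)=1+8·0=1
B_8 = ΣS(8,k) = 1+127+966+1701+1050+266+28+1 = 4140

4140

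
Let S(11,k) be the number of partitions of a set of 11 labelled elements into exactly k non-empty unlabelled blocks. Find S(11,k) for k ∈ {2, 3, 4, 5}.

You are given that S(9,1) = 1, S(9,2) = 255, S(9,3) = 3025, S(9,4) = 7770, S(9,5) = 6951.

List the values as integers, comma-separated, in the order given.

1023, 28501, 145750, 246730

i=10: T(10,1)=0+1·1=1 | T(10,2)=1+2·255=511 | T(10,3)=255+3·3025=9330 | T(10,4)=3025+4·7770=34105 | T(10,5)=7770+5·6951=42525
i=11: T(11,2)=1+2·511=1023 | T(11,3)=511+3·9330=28501 | T(11,4)=9330+4·34105=145750 | T(11,5)=34105+5·42525=246730
Read S(11,2) = 1023, S(11,3) = 28501, S(11,4) = 145750, S(11,5) = 246730.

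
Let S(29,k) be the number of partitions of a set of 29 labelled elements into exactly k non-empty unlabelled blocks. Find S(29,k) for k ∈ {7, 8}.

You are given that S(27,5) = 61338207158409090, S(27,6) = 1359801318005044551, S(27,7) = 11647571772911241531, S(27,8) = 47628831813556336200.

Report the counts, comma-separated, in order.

588469772213874823272, 3224318613979279184316

@28  (28,6):1359801318005044551·6+61338207158409090→8220146115188676396, (28,7):11647571772911241531·7+1359801318005044551→82892803728383735268, (28,8):47628831813556336200·8+11647571772911241531→392678226281361931131
@29  (29,7):82892803728383735268·7+8220146115188676396→588469772213874823272, (29,8):392678226281361931131·8+82892803728383735268→3224318613979279184316
Read S(29,7) = 588469772213874823272, S(29,8) = 3224318613979279184316.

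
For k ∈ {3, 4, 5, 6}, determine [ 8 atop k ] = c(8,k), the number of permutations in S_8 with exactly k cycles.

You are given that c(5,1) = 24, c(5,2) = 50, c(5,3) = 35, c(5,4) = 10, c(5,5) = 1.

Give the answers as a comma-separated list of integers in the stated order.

[6] T[6,1]:5*24+0=120 · T[6,2]:5*50+24=274 · T[6,3]:5*35+50=225 · T[6,4]:5*10+35=85 · T[6,5]:5*1+10=15 · T[6,6]:5*0+1=1
[7] T[7,2]:6*274+120=1764 · T[7,3]:6*225+274=1624 · T[7,4]:6*85+225=735 · T[7,5]:6*15+85=175 · T[7,6]:6*1+15=21
[8] T[8,3]:7*1624+1764=13132 · T[8,4]:7*735+1624=6769 · T[8,5]:7*175+735=1960 · T[8,6]:7*21+175=322
Read c(8,3) = 13132, c(8,4) = 6769, c(8,5) = 1960, c(8,6) = 322.

13132, 6769, 1960, 322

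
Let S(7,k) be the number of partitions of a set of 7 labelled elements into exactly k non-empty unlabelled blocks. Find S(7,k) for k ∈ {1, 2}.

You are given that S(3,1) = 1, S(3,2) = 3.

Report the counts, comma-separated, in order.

1, 63

r4: T_4,1=1×1+0=1; T_4,2=2×3+1=7
r5: T_5,1=1×1+0=1; T_5,2=2×7+1=15
r6: T_6,1=1×1+0=1; T_6,2=2×15+1=31
r7: T_7,1=1×1+0=1; T_7,2=2×31+1=63
Read S(7,1) = 1, S(7,2) = 63.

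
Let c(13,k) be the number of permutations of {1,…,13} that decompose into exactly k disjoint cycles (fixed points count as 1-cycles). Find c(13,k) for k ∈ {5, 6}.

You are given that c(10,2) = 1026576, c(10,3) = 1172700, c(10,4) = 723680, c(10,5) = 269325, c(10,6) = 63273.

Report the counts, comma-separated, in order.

657206836, 206070150

[11] T[11,3]:10*1172700+1026576=12753576 · T[11,4]:10*723680+1172700=8409500 · T[11,5]:10*269325+723680=3416930 · T[11,6]:10*63273+269325=902055
[12] T[12,4]:11*8409500+12753576=105258076 · T[12,5]:11*3416930+8409500=45995730 · T[12,6]:11*902055+3416930=13339535
[13] T[13,5]:12*45995730+105258076=657206836 · T[13,6]:12*13339535+45995730=206070150
Read c(13,5) = 657206836, c(13,6) = 206070150.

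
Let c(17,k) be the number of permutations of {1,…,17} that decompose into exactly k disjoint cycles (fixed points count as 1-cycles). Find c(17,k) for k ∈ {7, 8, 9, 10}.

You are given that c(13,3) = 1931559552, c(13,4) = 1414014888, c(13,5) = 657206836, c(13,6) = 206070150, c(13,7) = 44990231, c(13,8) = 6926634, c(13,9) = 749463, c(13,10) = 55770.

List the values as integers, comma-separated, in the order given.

[14] T[14,4]:13*1414014888+1931559552=20313753096 · T[14,5]:13*657206836+1414014888=9957703756 · T[14,6]:13*206070150+657206836=3336118786 · T[14,7]:13*44990231+206070150=790943153 · T[14,8]:13*6926634+44990231=135036473 · T[14,9]:13*749463+6926634=16669653 · T[14,10]:13*55770+749463=1474473
[15] T[15,5]:14*9957703756+20313753096=159721605680 · T[15,6]:14*3336118786+9957703756=56663366760 · T[15,7]:14*790943153+3336118786=14409322928 · T[15,8]:14*135036473+790943153=2681453775 · T[15,9]:14*16669653+135036473=368411615 · T[15,10]:14*1474473+16669653=37312275
[16] T[16,6]:15*56663366760+159721605680=1009672107080 · T[16,7]:15*14409322928+56663366760=272803210680 · T[16,8]:15*2681453775+14409322928=54631129553 · T[16,9]:15*368411615+2681453775=8207628000 · T[16,10]:15*37312275+368411615=928095740
[17] T[17,7]:16*272803210680+1009672107080=5374523477960 · T[17,8]:16*54631129553+272803210680=1146901283528 · T[17,9]:16*8207628000+54631129553=185953177553 · T[17,10]:16*928095740+8207628000=23057159840
Read c(17,7) = 5374523477960, c(17,8) = 1146901283528, c(17,9) = 185953177553, c(17,10) = 23057159840.

5374523477960, 1146901283528, 185953177553, 23057159840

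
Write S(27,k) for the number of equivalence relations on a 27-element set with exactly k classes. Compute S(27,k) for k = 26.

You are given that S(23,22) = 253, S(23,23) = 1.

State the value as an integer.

351

row 24: T[24][23]=23·1+253=276  T[24][24]=24·0+1=1
row 25: T[25][24]=24·1+276=300  T[25][25]=25·0+1=1
row 26: T[26][25]=25·1+300=325  T[26][26]=26·0+1=1
row 27: T[27][26]=26·1+325=351
Read S(27,26) = 351.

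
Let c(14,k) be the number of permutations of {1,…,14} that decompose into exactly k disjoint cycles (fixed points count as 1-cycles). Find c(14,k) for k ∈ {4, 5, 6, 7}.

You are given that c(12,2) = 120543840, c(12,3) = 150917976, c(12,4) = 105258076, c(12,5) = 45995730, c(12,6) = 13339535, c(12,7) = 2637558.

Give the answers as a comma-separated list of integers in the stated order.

20313753096, 9957703756, 3336118786, 790943153

row 13: T[13][3]=12·150917976+120543840=1931559552  T[13][4]=12·105258076+150917976=1414014888  T[13][5]=12·45995730+105258076=657206836  T[13][6]=12·13339535+45995730=206070150  T[13][7]=12·2637558+13339535=44990231
row 14: T[14][4]=13·1414014888+1931559552=20313753096  T[14][5]=13·657206836+1414014888=9957703756  T[14][6]=13·206070150+657206836=3336118786  T[14][7]=13·44990231+206070150=790943153
Read c(14,4) = 20313753096, c(14,5) = 9957703756, c(14,6) = 3336118786, c(14,7) = 790943153.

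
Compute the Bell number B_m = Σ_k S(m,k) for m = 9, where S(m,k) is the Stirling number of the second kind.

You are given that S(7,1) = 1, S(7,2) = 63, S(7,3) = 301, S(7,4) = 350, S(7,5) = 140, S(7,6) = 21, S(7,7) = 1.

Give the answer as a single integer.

21147

row 8: T[8][1]=1·1+0=1  T[8][2]=2·63+1=127  T[8][3]=3·301+63=966  T[8][4]=4·350+301=1701  T[8][5]=5·140+350=1050  T[8][6]=6·21+140=266  T[8][7]=7·1+21=28  T[8][8]=8·0+1=1
row 9: T[9][1]=1·1+0=1  T[9][2]=2·127+1=255  T[9][3]=3·966+127=3025  T[9][4]=4·1701+966=7770  T[9][5]=5·1050+1701=6951  T[9][6]=6·266+1050=2646  T[9][7]=7·28+266=462  T[9][8]=8·1+28=36  T[9][9]=9·0+1=1
B_9 = ΣS(9,k) = 1+255+3025+7770+6951+2646+462+36+1 = 21147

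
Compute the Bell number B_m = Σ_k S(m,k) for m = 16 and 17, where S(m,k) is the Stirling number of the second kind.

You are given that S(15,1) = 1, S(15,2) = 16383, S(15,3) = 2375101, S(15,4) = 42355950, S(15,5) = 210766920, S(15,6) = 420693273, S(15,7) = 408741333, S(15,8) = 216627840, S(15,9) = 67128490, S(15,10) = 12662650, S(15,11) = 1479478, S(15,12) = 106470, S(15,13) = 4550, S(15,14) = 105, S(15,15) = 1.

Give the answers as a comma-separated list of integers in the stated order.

10480142147, 82864869804

@16  (16,1):1·1+0→1, (16,2):16383·2+1→32767, (16,3):2375101·3+16383→7141686, (16,4):42355950·4+2375101→171798901, (16,5):210766920·5+42355950→1096190550, (16,6):420693273·6+210766920→2734926558, (16,7):408741333·7+420693273→3281882604, (16,8):216627840·8+408741333→2141764053, (16,9):67128490·9+216627840→820784250, (16,10):12662650·10+67128490→193754990, (16,11):1479478·11+12662650→28936908, (16,12):106470·12+1479478→2757118, (16,13):4550·13+106470→165620, (16,14):105·14+4550→6020, (16,15):1·15+105→120, (16,16):0·16+1→1
@17  (17,1):1·1+0→1, (17,2):32767·2+1→65535, (17,3):7141686·3+32767→21457825, (17,4):171798901·4+7141686→694337290, (17,5):1096190550·5+171798901→5652751651, (17,6):2734926558·6+1096190550→17505749898, (17,7):3281882604·7+2734926558→25708104786, (17,8):2141764053·8+3281882604→20415995028, (17,9):820784250·9+2141764053→9528822303, (17,10):193754990·10+820784250→2758334150, (17,11):28936908·11+193754990→512060978, (17,12):2757118·12+28936908→62022324, (17,13):165620·13+2757118→4910178, (17,14):6020·14+165620→249900, (17,15):120·15+6020→7820, (17,16):1·16+120→136, (17,17):0·17+1→1
B_16 = ΣS(16,k) = 1+32767+7141686+171798901+1096190550+2734926558+3281882604+2141764053+820784250+193754990+28936908+2757118+165620+6020+120+1 = 10480142147
B_17 = ΣS(17,k) = 1+65535+21457825+694337290+5652751651+17505749898+25708104786+20415995028+9528822303+2758334150+512060978+62022324+4910178+249900+7820+136+1 = 82864869804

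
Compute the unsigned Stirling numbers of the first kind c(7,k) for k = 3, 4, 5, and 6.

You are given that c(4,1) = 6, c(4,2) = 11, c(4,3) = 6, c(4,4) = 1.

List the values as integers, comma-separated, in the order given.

row 5: T[5][1]=4·6+0=24  T[5][2]=4·11+6=50  T[5][3]=4·6+11=35  T[5][4]=4·1+6=10  T[5][5]=4·0+1=1
row 6: T[6][2]=5·50+24=274  T[6][3]=5·35+50=225  T[6][4]=5·10+35=85  T[6][5]=5·1+10=15  T[6][6]=5·0+1=1
row 7: T[7][3]=6·225+274=1624  T[7][4]=6·85+225=735  T[7][5]=6·15+85=175  T[7][6]=6·1+15=21
Read c(7,3) = 1624, c(7,4) = 735, c(7,5) = 175, c(7,6) = 21.

1624, 735, 175, 21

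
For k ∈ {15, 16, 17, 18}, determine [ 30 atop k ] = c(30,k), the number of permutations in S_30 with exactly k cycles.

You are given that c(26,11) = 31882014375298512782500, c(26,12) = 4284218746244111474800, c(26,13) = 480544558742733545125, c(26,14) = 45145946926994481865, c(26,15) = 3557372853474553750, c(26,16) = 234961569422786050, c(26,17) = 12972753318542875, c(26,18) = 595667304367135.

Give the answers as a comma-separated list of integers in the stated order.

8459574446076318147830625, 691254538651580660999025, 48487623689430693038025, 2918939500751087661105

r27: T_27,12=26×4284218746244111474800+31882014375298512782500=143271701777645411127300; T_27,13=26×480544558742733545125+4284218746244111474800=16778377273555183648050; T_27,14=26×45145946926994481865+480544558742733545125=1654339178844590073615; T_27,15=26×3557372853474553750+45145946926994481865=137637641117332879365; T_27,16=26×234961569422786050+3557372853474553750=9666373658466991050; T_27,17=26×12972753318542875+234961569422786050=572253155704900800; T_27,18=26×595667304367135+12972753318542875=28460103232088385
r28: T_28,13=27×16778377273555183648050+143271701777645411127300=596287888163635369624650; T_28,14=27×1654339178844590073615+16778377273555183648050=61445535102359115635655; T_28,15=27×137637641117332879365+1654339178844590073615=5370555489012577816470; T_28,16=27×9666373658466991050+137637641117332879365=398629729895941637715; T_28,17=27×572253155704900800+9666373658466991050=25117208862499312650; T_28,18=27×28460103232088385+572253155704900800=1340675942971287195
r29: T_29,14=28×61445535102359115635655+596287888163635369624650=2316762871029690607422990; T_29,15=28×5370555489012577816470+61445535102359115635655=211821088794711294496815; T_29,16=28×398629729895941637715+5370555489012577816470=16532187926098943672490; T_29,17=28×25117208862499312650+398629729895941637715=1101911578045922391915; T_29,18=28×1340675942971287195+25117208862499312650=62656135265695354110
r30: T_30,15=29×211821088794711294496815+2316762871029690607422990=8459574446076318147830625; T_30,16=29×16532187926098943672490+211821088794711294496815=691254538651580660999025; T_30,17=29×1101911578045922391915+16532187926098943672490=48487623689430693038025; T_30,18=29×62656135265695354110+1101911578045922391915=2918939500751087661105
Read c(30,15) = 8459574446076318147830625, c(30,16) = 691254538651580660999025, c(30,17) = 48487623689430693038025, c(30,18) = 2918939500751087661105.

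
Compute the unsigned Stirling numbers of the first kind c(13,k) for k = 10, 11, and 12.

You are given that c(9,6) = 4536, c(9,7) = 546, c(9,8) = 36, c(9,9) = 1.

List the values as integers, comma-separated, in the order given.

i=10: T(10,7)=4536+9·546=9450 | T(10,8)=546+9·36=870 | T(10,9)=36+9·1=45 | T(10,10)=1+9·0=1
i=11: T(11,8)=9450+10·870=18150 | T(11,9)=870+10·45=1320 | T(11,10)=45+10·1=55 | T(11,11)=1+10·0=1
i=12: T(12,9)=18150+11·1320=32670 | T(12,10)=1320+11·55=1925 | T(12,11)=55+11·1=66 | T(12,12)=1+11·0=1
i=13: T(13,10)=32670+12·1925=55770 | T(13,11)=1925+12·66=2717 | T(13,12)=66+12·1=78
Read c(13,10) = 55770, c(13,11) = 2717, c(13,12) = 78.

55770, 2717, 78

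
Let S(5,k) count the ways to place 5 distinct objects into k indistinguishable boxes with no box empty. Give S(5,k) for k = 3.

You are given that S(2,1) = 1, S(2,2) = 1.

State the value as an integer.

r3: T_3,1=1×1+0=1; T_3,2=2×1+1=3; T_3,3=3×0+1=1
r4: T_4,2=2×3+1=7; T_4,3=3×1+3=6
r5: T_5,3=3×6+7=25
Read S(5,3) = 25.

25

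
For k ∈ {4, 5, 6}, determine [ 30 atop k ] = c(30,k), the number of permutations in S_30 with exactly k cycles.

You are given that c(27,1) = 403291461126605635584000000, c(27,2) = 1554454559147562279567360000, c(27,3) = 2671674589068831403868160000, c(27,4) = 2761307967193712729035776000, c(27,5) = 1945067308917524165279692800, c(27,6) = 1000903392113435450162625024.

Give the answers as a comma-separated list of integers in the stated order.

row 28: T[28][2]=27·1554454559147562279567360000+403291461126605635584000000=42373564558110787183902720000  T[28][3]=27·2671674589068831403868160000+1554454559147562279567360000=73689668464006010184007680000  T[28][4]=27·2761307967193712729035776000+2671674589068831403868160000=77226989703299075087834112000  T[28][5]=27·1945067308917524165279692800+2761307967193712729035776000=55278125307966865191587481600  T[28][6]=27·1000903392113435450162625024+1945067308917524165279692800=28969458895980281319670568448
row 29: T[29][3]=28·73689668464006010184007680000+42373564558110787183902720000=2105684281550279072336117760000  T[29][4]=28·77226989703299075087834112000+73689668464006010184007680000=2236045380156380112643362816000  T[29][5]=28·55278125307966865191587481600+77226989703299075087834112000=1625014498326371300452283596800  T[29][6]=28·28969458895980281319670568448+55278125307966865191587481600=866422974395414742142363398144
row 30: T[30][4]=29·2236045380156380112643362816000+2105684281550279072336117760000=66951000306085302338993639424000  T[30][5]=29·1625014498326371300452283596800+2236045380156380112643362816000=49361465831621147825759587123200  T[30][6]=29·866422974395414742142363398144+1625014498326371300452283596800=26751280755793398822580822142976
Read c(30,4) = 66951000306085302338993639424000, c(30,5) = 49361465831621147825759587123200, c(30,6) = 26751280755793398822580822142976.

66951000306085302338993639424000, 49361465831621147825759587123200, 26751280755793398822580822142976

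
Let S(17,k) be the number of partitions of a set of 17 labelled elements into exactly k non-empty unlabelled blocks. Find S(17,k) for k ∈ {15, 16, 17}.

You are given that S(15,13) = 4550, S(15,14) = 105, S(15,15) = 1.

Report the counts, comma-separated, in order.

7820, 136, 1

@16  (16,14):105·14+4550→6020, (16,15):1·15+105→120, (16,16):0·16+1→1
@17  (17,15):120·15+6020→7820, (17,16):1·16+120→136, (17,17):0·17+1→1
Read S(17,15) = 7820, S(17,16) = 136, S(17,17) = 1.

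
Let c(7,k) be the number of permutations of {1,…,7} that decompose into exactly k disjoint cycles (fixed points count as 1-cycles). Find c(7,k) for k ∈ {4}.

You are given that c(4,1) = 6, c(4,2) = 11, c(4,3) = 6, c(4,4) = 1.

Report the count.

[5] T[5,2]:4*11+6=50 · T[5,3]:4*6+11=35 · T[5,4]:4*1+6=10
[6] T[6,3]:5*35+50=225 · T[6,4]:5*10+35=85
[7] T[7,4]:6*85+225=735
Read c(7,4) = 735.

735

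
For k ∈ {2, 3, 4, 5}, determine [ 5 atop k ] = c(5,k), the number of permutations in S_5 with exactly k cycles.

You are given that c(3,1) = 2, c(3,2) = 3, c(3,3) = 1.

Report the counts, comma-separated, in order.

i=4: T(4,1)=0+3·2=6 | T(4,2)=2+3·3=11 | T(4,3)=3+3·1=6 | T(4,4)=1+3·0=1
i=5: T(5,2)=6+4·11=50 | T(5,3)=11+4·6=35 | T(5,4)=6+4·1=10 | T(5,5)=1+4·0=1
Read c(5,2) = 50, c(5,3) = 35, c(5,4) = 10, c(5,5) = 1.

50, 35, 10, 1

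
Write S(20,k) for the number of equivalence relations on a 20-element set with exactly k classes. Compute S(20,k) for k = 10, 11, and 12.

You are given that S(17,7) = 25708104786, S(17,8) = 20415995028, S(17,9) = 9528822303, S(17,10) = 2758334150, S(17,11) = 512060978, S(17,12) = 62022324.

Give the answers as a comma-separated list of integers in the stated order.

@18  (18,8):20415995028·8+25708104786→189036065010, (18,9):9528822303·9+20415995028→106175395755, (18,10):2758334150·10+9528822303→37112163803, (18,11):512060978·11+2758334150→8391004908, (18,12):62022324·12+512060978→1256328866
@19  (19,9):106175395755·9+189036065010→1144614626805, (19,10):37112163803·10+106175395755→477297033785, (19,11):8391004908·11+37112163803→129413217791, (19,12):1256328866·12+8391004908→23466951300
@20  (20,10):477297033785·10+1144614626805→5917584964655, (20,11):129413217791·11+477297033785→1900842429486, (20,12):23466951300·12+129413217791→411016633391
Read S(20,10) = 5917584964655, S(20,11) = 1900842429486, S(20,12) = 411016633391.

5917584964655, 1900842429486, 411016633391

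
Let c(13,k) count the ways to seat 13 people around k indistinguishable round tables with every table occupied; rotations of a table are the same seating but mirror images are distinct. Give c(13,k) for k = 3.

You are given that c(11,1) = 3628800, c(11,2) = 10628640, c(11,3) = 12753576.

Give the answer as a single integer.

[12] T[12,2]:11*10628640+3628800=120543840 · T[12,3]:11*12753576+10628640=150917976
[13] T[13,3]:12*150917976+120543840=1931559552
Read c(13,3) = 1931559552.

1931559552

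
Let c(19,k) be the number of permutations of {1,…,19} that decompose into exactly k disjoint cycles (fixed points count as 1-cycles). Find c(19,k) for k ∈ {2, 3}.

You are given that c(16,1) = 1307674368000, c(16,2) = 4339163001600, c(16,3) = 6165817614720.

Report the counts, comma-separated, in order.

row 17: T[17][1]=16·1307674368000+0=20922789888000  T[17][2]=16·4339163001600+1307674368000=70734282393600  T[17][3]=16·6165817614720+4339163001600=102992244837120
row 18: T[18][1]=17·20922789888000+0=355687428096000  T[18][2]=17·70734282393600+20922789888000=1223405590579200  T[18][3]=17·102992244837120+70734282393600=1821602444624640
row 19: T[19][2]=18·1223405590579200+355687428096000=22376988058521600  T[19][3]=18·1821602444624640+1223405590579200=34012249593822720
Read c(19,2) = 22376988058521600, c(19,3) = 34012249593822720.

22376988058521600, 34012249593822720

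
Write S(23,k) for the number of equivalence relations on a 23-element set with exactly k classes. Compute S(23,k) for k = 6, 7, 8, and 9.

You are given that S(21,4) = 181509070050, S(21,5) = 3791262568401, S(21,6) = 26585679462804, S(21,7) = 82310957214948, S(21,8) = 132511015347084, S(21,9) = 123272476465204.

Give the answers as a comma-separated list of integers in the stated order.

998969857983405, 4382641999117305, 9741955019900400, 12320068811796900

[22] T[22,5]:5*3791262568401+181509070050=19137821912055 · T[22,6]:6*26585679462804+3791262568401=163305339345225 · T[22,7]:7*82310957214948+26585679462804=602762379967440 · T[22,8]:8*132511015347084+82310957214948=1142399079991620 · T[22,9]:9*123272476465204+132511015347084=1241963303533920
[23] T[23,6]:6*163305339345225+19137821912055=998969857983405 · T[23,7]:7*602762379967440+163305339345225=4382641999117305 · T[23,8]:8*1142399079991620+602762379967440=9741955019900400 · T[23,9]:9*1241963303533920+1142399079991620=12320068811796900
Read S(23,6) = 998969857983405, S(23,7) = 4382641999117305, S(23,8) = 9741955019900400, S(23,9) = 12320068811796900.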